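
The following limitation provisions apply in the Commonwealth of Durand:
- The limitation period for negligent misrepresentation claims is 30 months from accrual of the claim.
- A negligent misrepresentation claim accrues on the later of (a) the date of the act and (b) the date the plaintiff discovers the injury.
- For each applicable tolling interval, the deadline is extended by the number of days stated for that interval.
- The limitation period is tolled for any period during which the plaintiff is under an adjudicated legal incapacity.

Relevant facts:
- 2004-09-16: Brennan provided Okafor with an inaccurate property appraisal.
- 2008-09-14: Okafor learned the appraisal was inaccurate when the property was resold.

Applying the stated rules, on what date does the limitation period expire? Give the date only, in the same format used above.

Because discovery on 2008-09-14 post-dates the 2004-09-16 act, accrual under the later-of rule falls on 2008-09-14.
30 months from 2008-09-14 is 2011-03-14.

2011-03-14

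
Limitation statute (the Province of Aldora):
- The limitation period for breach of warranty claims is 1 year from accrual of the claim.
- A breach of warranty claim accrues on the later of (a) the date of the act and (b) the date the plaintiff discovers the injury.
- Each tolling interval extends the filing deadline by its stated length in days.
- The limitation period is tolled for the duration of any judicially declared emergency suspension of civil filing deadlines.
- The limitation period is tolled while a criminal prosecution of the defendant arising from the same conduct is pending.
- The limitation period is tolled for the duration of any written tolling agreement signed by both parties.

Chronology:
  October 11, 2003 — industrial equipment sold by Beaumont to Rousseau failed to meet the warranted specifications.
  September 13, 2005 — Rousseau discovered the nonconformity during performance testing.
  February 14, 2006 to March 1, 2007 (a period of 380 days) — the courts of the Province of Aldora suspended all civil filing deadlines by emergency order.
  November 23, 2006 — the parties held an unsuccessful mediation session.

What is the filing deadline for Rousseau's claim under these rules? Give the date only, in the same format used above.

Because discovery on September 13, 2005 post-dates the October 11, 2003 act, accrual under the later-of rule falls on September 13, 2005.
1 year from September 13, 2005 is September 13, 2006.
Because the emergency suspension of filing deadlines ran from February 14, 2006 to March 1, 2007, the deadline is extended by 380 days to September 28, 2007.
The other events in the timeline have no effect on the limitation period under the stated rules.

September 28, 2007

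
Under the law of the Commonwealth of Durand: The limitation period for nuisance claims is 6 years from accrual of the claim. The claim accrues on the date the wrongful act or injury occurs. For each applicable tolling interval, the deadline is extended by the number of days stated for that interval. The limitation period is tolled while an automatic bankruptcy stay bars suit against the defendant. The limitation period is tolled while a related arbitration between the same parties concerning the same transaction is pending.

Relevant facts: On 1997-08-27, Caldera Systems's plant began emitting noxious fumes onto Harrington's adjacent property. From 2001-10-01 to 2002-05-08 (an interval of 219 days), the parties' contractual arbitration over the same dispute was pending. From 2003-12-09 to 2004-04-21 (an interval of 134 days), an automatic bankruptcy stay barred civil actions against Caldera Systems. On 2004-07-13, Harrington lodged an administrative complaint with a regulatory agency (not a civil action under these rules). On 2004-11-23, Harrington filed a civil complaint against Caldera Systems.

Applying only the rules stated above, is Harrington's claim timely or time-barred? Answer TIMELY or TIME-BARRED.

TIME-BARRED

The claim accrued on 1997-08-27, when the wrongful act occurred.
The untolled deadline — 6 years after 1997-08-27 — is 2003-08-27.
Because the pending related arbitration ran from 2001-10-01 to 2002-05-08, the deadline is extended by 219 days to 2004-04-02.
The automatic bankruptcy stay from 2003-12-09 to 2004-04-21 tolled the period for 134 days, extending the deadline to 2004-08-14.
Nothing else in the chronology tolls or restarts the period.
The 2004-11-23 filing falls after the 2004-08-14 deadline; the claim is time-barred.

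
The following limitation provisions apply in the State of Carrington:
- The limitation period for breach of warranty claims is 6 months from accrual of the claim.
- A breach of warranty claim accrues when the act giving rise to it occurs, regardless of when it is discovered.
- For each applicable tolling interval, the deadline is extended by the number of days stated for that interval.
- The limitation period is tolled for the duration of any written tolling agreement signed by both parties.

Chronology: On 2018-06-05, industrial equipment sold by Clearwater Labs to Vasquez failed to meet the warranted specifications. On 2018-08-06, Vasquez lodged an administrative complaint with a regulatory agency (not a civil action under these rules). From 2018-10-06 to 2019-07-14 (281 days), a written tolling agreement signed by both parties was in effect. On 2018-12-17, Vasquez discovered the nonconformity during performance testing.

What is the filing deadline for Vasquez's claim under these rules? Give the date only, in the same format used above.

Because the rule ties accrual to occurrence, the claim accrued on 2018-06-05, not on the 2018-12-17 discovery date.
Adding the 6 months base period to 2018-06-05 gives a deadline of 2018-12-05, before any tolling.
The period was tolled for 281 days by the written tolling agreement (2018-10-06 to 2019-07-14), pushing the deadline to 2019-09-12.
The other events in the timeline have no effect on the limitation period under the stated rules.

2019-09-12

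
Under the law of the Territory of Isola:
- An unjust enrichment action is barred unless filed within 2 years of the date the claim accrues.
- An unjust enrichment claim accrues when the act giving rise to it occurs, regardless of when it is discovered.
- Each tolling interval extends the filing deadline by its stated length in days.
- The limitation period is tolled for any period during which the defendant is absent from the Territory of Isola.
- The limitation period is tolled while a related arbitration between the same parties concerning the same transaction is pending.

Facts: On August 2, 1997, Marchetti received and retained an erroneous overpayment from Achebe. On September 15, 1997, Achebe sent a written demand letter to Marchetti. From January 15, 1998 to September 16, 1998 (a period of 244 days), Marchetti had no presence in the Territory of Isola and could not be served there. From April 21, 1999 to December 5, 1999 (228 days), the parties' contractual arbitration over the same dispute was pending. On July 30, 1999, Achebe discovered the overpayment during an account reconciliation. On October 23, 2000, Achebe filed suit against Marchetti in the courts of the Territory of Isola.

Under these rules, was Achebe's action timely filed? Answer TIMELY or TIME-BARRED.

Accrual is governed by the date of the act, so the period began to run on August 2, 1997; the later discovery on July 30, 1999 is irrelevant under the stated rule.
2 years from August 2, 1997 is August 2, 1999.
The defendant's absence from the jurisdiction from January 15, 1998 to September 16, 1998 tolled the period for 244 days, extending the deadline to April 2, 2000.
Because the pending related arbitration ran from April 21, 1999 to December 5, 1999, the deadline is extended by 228 days to November 16, 2000.
Nothing else in the chronology tolls or restarts the period.
The October 23, 2000 filing precedes the November 16, 2000 deadline; the claim is timely.

TIMELY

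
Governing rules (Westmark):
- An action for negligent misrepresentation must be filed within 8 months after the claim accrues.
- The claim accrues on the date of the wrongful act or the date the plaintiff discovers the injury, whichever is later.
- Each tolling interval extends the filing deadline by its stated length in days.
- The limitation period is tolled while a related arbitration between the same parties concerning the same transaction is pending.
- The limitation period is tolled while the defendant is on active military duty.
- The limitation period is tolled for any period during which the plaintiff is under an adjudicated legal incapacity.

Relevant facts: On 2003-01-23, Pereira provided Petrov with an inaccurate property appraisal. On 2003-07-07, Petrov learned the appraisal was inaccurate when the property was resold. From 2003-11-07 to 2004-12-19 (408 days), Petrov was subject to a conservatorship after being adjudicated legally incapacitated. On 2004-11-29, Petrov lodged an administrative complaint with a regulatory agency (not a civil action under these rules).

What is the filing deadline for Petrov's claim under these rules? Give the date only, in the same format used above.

Because discovery on 2003-07-07 post-dates the 2003-01-23 act, accrual under the later-of rule falls on 2003-07-07.
The untolled deadline — 8 months after 2003-07-07 — is 2004-03-07.
Because the plaintiff's legal incapacity ran from 2003-11-07 to 2004-12-19, the deadline is extended by 408 days to 2005-04-19.
The other events in the timeline have no effect on the limitation period under the stated rules.

2005-04-19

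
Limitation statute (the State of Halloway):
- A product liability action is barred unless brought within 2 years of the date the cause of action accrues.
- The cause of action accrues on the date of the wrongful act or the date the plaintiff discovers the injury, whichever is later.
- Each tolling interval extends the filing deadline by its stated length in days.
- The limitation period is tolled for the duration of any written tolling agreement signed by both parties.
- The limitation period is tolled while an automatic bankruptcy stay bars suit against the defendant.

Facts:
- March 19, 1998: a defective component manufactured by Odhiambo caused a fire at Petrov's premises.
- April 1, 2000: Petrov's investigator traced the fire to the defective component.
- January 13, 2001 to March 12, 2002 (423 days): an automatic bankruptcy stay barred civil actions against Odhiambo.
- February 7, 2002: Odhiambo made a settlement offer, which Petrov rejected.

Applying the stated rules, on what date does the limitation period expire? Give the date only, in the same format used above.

The claim accrued on April 1, 2000 — the later of the March 19, 1998 act and the April 1, 2000 discovery.
Adding the 2 years base period to April 1, 2000 gives a deadline of April 1, 2002, before any tolling.
Because the automatic bankruptcy stay ran from January 13, 2001 to March 12, 2002, the deadline is extended by 423 days to May 29, 2003.
Nothing else in the chronology tolls or restarts the period.

May 29, 2003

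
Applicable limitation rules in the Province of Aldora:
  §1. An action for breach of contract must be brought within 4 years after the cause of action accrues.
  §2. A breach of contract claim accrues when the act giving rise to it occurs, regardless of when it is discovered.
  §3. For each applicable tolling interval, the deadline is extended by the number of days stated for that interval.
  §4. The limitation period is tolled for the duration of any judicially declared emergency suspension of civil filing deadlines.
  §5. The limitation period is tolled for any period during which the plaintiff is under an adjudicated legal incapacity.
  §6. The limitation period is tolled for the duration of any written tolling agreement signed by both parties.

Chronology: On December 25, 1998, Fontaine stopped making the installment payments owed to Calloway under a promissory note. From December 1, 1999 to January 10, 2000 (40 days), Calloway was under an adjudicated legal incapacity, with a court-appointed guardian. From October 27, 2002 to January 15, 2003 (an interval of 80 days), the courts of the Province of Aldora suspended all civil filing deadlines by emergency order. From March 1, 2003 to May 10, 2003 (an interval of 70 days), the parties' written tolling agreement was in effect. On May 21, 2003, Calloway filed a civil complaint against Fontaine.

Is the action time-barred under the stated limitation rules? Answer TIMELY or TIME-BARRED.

The cause of action accrued on December 25, 1998, the date of the act.
4 years from December 25, 1998 is December 25, 2002.
The period was tolled for 40 days by the plaintiff's legal incapacity (December 1, 1999 to January 10, 2000), pushing the deadline to February 3, 2003.
Because the emergency suspension of filing deadlines ran from October 27, 2002 to January 15, 2003, the deadline is extended by 80 days to April 24, 2003.
The period was tolled for 70 days by the written tolling agreement (March 1, 2003 to May 10, 2003), pushing the deadline to July 3, 2003.
The May 21, 2003 filing precedes the July 3, 2003 deadline; the claim is timely.

TIMELY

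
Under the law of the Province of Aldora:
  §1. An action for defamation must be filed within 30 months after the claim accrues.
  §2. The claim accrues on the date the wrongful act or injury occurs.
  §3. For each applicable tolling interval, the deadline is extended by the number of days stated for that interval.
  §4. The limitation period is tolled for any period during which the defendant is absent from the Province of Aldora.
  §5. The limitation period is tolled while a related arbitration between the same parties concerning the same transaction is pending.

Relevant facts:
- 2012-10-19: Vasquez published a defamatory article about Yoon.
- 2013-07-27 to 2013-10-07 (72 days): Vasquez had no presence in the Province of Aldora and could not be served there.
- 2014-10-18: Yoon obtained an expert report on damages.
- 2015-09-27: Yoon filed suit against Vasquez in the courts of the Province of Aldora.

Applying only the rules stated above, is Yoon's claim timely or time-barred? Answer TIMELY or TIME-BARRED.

TIME-BARRED

The limitation period began to run on 2012-10-19.
Adding the 30 months base period to 2012-10-19 gives a deadline of 2015-04-19, before any tolling.
The defendant's absence from the jurisdiction from 2013-07-27 to 2013-10-07 tolled the period for 72 days, extending the deadline to 2015-06-30.
The other events in the timeline have no effect on the limitation period under the stated rules.
Yoon filed on 2015-09-27, after the 2015-06-30 deadline, so the action is time-barred.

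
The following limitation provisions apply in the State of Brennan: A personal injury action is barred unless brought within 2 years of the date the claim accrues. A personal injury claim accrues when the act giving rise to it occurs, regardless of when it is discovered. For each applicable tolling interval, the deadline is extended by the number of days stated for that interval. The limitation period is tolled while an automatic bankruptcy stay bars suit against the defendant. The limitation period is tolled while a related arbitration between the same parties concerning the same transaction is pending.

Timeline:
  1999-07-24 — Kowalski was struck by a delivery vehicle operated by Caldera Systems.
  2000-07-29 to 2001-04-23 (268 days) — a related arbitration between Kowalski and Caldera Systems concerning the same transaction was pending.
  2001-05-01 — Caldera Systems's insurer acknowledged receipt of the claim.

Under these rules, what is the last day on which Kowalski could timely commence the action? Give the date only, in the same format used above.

The limitation period began to run on 1999-07-24.
2 years from 1999-07-24 is 2001-07-24.
The period was tolled for 268 days by the pending related arbitration (2000-07-29 to 2001-04-23), pushing the deadline to 2002-04-18.
The other events in the timeline have no effect on the limitation period under the stated rules.

2002-04-18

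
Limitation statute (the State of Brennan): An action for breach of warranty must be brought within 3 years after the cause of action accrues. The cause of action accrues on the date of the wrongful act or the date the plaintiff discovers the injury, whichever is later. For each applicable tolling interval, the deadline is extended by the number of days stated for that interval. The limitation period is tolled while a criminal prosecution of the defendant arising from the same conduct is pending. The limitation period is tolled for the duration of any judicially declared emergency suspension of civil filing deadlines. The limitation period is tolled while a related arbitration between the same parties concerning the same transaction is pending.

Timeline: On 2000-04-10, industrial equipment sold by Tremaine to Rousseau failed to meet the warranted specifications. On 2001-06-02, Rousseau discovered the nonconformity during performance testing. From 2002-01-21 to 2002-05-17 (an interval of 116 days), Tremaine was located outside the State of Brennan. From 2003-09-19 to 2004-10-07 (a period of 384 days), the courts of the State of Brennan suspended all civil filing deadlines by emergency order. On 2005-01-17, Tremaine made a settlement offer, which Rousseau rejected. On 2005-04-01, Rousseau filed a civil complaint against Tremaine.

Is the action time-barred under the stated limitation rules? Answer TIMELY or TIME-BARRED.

Taking the later of the act (2000-04-10) and discovery (2001-06-02), the claim accrued on 2001-06-02.
3 years from 2001-06-02 is 2004-06-02.
The period was tolled for 384 days by the emergency suspension of filing deadlines (2003-09-19 to 2004-10-07), pushing the deadline to 2005-06-21.
Although the defendant's absence ran from 2002-01-21 to 2002-05-17, the stated rules do not make that a tolling event, so it is disregarded.
Nothing else in the chronology tolls or restarts the period.
Filing on 2005-04-01 beat the 2005-06-21 deadline — the action is timely.

TIMELY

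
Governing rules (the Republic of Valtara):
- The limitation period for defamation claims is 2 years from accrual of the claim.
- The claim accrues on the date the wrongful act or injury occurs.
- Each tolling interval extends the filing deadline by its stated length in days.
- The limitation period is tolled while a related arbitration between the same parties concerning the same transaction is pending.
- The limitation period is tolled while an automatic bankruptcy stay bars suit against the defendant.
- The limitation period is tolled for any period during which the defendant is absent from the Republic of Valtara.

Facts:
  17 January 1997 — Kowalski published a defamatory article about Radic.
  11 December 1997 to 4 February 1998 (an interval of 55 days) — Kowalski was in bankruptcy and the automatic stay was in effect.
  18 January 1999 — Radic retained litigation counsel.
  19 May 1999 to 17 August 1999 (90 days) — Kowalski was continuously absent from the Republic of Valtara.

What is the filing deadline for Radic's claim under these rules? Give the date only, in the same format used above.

13 March 1999

The limitation period began to run on 17 January 1997.
The untolled deadline — 2 years after 17 January 1997 — is 17 January 1999.
The period was tolled for 55 days by the automatic bankruptcy stay (11 December 1997 to 4 February 1998), pushing the deadline to 13 March 1999.
By the time the defendant's absence from the jurisdiction began on 19 May 1999, the limitation period had already expired on 13 March 1999; that interval cannot revive it.
Nothing else in the chronology tolls or restarts the period.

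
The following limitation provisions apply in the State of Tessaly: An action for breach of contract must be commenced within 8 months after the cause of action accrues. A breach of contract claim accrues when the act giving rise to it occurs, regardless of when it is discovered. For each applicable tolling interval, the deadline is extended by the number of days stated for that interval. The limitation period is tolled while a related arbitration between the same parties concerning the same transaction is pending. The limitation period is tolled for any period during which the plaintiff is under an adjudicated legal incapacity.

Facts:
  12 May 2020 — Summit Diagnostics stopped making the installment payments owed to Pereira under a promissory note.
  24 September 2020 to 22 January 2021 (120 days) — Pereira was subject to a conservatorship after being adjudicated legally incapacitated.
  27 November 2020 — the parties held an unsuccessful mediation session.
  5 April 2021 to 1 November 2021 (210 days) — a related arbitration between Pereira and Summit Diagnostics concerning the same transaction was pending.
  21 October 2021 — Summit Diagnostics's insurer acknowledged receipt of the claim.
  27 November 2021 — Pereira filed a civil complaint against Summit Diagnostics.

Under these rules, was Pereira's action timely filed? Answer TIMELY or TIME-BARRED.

TIMELY

The cause of action accrued on 12 May 2020, the date of the act.
Adding the 8 months base period to 12 May 2020 gives a deadline of 12 January 2021, before any tolling.
Because the plaintiff's legal incapacity ran from 24 September 2020 to 22 January 2021, the deadline is extended by 120 days to 12 May 2021.
The pending related arbitration from 5 April 2021 to 1 November 2021 tolled the period for 210 days, extending the deadline to 8 December 2021.
None of the other events listed affects the running of the period under the stated rules.
Filing on 27 November 2021 beat the 8 December 2021 deadline — the action is timely.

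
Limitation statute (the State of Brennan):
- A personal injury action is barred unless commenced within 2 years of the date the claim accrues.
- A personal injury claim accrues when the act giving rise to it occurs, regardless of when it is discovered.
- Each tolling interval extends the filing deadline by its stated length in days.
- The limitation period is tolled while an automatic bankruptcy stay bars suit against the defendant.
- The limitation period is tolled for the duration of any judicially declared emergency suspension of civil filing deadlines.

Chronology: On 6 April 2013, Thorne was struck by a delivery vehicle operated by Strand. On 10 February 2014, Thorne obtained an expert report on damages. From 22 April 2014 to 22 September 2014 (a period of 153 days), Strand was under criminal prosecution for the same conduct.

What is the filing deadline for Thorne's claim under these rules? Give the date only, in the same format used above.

6 April 2015

The limitation period began to run on 6 April 2013.
The untolled deadline — 2 years after 6 April 2013 — is 6 April 2015.
The pending criminal prosecution from 22 April 2014 to 22 September 2014 does not toll the period, because no stated rule makes a criminal prosecution a tolling event.
None of the other events listed affects the running of the period under the stated rules.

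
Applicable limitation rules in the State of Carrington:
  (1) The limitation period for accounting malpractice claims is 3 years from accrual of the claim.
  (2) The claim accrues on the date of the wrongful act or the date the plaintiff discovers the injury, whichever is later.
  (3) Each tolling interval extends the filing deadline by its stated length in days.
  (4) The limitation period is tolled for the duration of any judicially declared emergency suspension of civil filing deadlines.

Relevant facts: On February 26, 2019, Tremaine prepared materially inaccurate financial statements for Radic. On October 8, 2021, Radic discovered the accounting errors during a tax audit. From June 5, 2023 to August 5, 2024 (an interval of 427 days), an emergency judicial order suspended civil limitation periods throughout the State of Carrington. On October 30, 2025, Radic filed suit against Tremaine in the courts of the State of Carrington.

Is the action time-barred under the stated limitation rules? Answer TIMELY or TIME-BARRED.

TIMELY

Taking the later of the act (February 26, 2019) and discovery (October 8, 2021), the claim accrued on October 8, 2021.
The untolled deadline — 3 years after October 8, 2021 — is October 8, 2024.
Because the emergency suspension of filing deadlines ran from June 5, 2023 to August 5, 2024, the deadline is extended by 427 days to December 9, 2025.
Filing on October 30, 2025 beat the December 9, 2025 deadline — the action is timely.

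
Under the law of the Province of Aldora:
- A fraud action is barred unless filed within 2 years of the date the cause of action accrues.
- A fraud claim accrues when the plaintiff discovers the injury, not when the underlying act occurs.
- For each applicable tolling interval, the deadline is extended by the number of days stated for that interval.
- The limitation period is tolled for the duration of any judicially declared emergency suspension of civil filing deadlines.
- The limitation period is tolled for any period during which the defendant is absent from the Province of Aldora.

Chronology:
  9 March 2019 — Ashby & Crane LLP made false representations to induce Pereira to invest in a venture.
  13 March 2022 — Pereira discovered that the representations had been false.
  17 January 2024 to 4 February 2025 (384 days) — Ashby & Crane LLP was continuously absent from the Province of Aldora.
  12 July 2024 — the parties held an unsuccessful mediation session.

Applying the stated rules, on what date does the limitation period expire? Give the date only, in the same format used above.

1 April 2025

Accrual is tied to discovery, so the period began on 13 March 2022 rather than on 9 March 2019 when the act occurred.
2 years from 13 March 2022 is 13 March 2024.
The period was tolled for 384 days by the defendant's absence from the jurisdiction (17 January 2024 to 4 February 2025), pushing the deadline to 1 April 2025.
None of the other events listed affects the running of the period under the stated rules.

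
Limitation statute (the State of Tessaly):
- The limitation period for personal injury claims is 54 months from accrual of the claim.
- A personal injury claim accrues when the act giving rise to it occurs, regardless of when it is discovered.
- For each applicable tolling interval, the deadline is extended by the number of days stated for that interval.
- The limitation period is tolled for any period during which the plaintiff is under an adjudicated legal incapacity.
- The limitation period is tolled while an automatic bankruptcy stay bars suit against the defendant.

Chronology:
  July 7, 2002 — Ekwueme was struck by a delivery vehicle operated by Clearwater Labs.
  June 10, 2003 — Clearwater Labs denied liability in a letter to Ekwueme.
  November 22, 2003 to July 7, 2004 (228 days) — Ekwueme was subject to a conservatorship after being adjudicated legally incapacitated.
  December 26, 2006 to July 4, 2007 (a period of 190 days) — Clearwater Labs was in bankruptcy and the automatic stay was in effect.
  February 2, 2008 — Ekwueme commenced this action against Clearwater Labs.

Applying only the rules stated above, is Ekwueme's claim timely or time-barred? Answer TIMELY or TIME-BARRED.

The claim accrued on July 7, 2002, when the wrongful act occurred.
Adding the 54 months base period to July 7, 2002 gives a deadline of January 7, 2007, before any tolling.
The period was tolled for 228 days by the plaintiff's legal incapacity (November 22, 2003 to July 7, 2004), pushing the deadline to August 23, 2007.
The period was tolled for 190 days by the automatic bankruptcy stay (December 26, 2006 to July 4, 2007), pushing the deadline to February 29, 2008.
None of the other events listed affects the running of the period under the stated rules.
Filing on February 2, 2008 beat the February 29, 2008 deadline — the action is timely.

TIMELY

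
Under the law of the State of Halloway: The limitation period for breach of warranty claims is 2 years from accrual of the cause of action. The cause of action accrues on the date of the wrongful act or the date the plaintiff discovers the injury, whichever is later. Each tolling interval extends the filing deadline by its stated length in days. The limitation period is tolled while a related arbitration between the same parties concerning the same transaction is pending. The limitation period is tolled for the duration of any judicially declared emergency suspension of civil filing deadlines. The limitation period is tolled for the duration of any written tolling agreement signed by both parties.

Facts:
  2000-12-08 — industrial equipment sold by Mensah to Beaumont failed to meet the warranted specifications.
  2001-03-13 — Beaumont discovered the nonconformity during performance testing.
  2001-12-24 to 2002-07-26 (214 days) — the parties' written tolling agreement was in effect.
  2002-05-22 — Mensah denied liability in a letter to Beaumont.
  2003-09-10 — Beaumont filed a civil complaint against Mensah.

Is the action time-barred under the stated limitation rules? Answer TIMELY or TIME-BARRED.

TIMELY

Taking the later of the act (2000-12-08) and discovery (2001-03-13), the claim accrued on 2001-03-13.
Adding the 2 years base period to 2001-03-13 gives a deadline of 2003-03-13, before any tolling.
The period was tolled for 214 days by the written tolling agreement (2001-12-24 to 2002-07-26), pushing the deadline to 2003-10-13.
None of the other events listed affects the running of the period under the stated rules.
Beaumont filed on 2003-09-10, before the 2003-10-13 deadline, so the action is timely.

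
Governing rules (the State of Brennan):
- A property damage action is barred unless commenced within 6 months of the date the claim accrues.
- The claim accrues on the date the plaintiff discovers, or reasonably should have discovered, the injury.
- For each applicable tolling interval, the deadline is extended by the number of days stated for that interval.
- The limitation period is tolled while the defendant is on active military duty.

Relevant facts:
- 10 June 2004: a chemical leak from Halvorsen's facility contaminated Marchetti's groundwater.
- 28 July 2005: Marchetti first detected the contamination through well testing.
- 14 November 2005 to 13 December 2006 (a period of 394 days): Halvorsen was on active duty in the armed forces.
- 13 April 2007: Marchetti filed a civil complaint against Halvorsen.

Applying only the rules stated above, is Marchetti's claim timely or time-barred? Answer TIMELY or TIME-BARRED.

TIME-BARRED

Accrual is tied to discovery, so the period began on 28 July 2005 rather than on 10 June 2004 when the act occurred.
Adding the 6 months base period to 28 July 2005 gives a deadline of 28 January 2006, before any tolling.
Because the defendant's active military service ran from 14 November 2005 to 13 December 2006, the deadline is extended by 394 days to 26 February 2007.
The 13 April 2007 filing falls after the 26 February 2007 deadline; the claim is time-barred.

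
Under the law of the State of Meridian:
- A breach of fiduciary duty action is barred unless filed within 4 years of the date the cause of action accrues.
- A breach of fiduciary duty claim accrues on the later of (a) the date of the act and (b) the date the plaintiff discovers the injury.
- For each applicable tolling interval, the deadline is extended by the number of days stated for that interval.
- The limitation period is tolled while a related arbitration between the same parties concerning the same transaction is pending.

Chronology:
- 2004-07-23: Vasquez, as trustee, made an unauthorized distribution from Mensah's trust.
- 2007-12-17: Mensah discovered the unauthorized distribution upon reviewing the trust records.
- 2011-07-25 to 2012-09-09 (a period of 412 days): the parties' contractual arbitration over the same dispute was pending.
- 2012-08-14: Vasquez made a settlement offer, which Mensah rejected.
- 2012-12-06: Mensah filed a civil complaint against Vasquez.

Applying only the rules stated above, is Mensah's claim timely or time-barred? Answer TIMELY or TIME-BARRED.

TIMELY

Taking the later of the act (2004-07-23) and discovery (2007-12-17), the claim accrued on 2007-12-17.
4 years from 2007-12-17 is 2011-12-17.
The period was tolled for 412 days by the pending related arbitration (2011-07-25 to 2012-09-09), pushing the deadline to 2013-02-01.
Nothing else in the chronology tolls or restarts the period.
Filing on 2012-12-06 beat the 2013-02-01 deadline — the action is timely.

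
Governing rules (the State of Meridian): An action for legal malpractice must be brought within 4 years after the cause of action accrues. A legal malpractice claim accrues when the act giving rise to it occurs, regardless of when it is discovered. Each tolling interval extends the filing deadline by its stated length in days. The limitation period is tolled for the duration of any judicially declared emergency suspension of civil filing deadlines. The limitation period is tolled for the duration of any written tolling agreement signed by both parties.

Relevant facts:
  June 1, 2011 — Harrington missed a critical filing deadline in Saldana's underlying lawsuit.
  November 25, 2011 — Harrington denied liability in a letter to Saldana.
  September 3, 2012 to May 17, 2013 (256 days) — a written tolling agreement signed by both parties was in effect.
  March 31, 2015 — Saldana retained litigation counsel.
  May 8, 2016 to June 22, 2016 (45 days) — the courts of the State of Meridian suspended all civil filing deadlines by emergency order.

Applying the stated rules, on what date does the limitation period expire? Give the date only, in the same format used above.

February 12, 2016

The limitation period began to run on June 1, 2011.
4 years from June 1, 2011 is June 1, 2015.
The written tolling agreement from September 3, 2012 to May 17, 2013 tolled the period for 256 days, extending the deadline to February 12, 2016.
The emergency suspension of filing deadlines starting May 8, 2016 came too late — the period had run on February 12, 2016 — and so does not extend the deadline.
Nothing else in the chronology tolls or restarts the period.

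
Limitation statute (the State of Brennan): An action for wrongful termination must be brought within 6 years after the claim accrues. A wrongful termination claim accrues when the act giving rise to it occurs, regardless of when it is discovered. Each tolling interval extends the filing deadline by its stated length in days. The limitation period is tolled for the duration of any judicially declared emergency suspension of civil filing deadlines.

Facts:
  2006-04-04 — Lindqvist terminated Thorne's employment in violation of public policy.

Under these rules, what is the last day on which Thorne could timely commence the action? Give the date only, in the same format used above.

The claim accrued on 2006-04-04, the date of the act.
6 years from 2006-04-04 is 2012-04-04.

2012-04-04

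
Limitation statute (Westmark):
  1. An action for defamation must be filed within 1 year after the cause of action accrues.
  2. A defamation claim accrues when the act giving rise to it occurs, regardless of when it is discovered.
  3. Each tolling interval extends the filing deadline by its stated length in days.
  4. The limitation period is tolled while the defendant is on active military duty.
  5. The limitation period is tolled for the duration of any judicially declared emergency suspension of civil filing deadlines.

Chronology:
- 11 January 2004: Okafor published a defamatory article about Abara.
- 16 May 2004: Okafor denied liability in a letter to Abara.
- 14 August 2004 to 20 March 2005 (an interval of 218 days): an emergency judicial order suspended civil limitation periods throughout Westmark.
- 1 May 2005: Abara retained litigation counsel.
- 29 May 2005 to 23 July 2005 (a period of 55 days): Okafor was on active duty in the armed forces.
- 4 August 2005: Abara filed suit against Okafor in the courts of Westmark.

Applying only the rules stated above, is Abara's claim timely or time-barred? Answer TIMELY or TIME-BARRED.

TIMELY

The cause of action accrued on 11 January 2004, the date of the act.
The untolled deadline — 1 year after 11 January 2004 — is 11 January 2005.
The period was tolled for 218 days by the emergency suspension of filing deadlines (14 August 2004 to 20 March 2005), pushing the deadline to 17 August 2005.
The defendant's active military service from 29 May 2005 to 23 July 2005 tolled the period for 55 days, extending the deadline to 11 October 2005.
None of the other events listed affects the running of the period under the stated rules.
The 4 August 2005 filing precedes the 11 October 2005 deadline; the claim is timely.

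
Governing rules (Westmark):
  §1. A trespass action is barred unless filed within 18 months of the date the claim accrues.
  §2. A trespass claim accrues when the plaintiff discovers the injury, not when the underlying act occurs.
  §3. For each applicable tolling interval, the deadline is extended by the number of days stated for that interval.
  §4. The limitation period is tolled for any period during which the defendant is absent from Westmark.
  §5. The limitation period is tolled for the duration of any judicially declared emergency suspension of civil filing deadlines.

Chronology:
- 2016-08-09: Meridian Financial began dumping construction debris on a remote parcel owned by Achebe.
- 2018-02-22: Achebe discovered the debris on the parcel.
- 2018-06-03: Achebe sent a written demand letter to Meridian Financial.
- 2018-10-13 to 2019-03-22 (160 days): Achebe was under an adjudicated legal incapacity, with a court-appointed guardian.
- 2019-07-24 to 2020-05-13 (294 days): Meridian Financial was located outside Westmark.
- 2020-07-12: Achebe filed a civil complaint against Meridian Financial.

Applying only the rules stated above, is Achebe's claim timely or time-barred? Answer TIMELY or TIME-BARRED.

TIME-BARRED

Under the discovery rule, the claim accrued on 2018-02-22, when Achebe discovered the injury — not on the 2016-08-09 date of the underlying act.
The untolled deadline — 18 months after 2018-02-22 — is 2019-08-22.
Because the defendant's absence from the jurisdiction ran from 2019-07-24 to 2020-05-13, the deadline is extended by 294 days to 2020-06-11.
No stated provision tolls the period for the plaintiff's incapacity, so the interval from 2018-10-13 to 2019-03-22 has no effect on the deadline.
The other events in the timeline have no effect on the limitation period under the stated rules.
The 2020-07-12 filing falls after the 2020-06-11 deadline; the claim is time-barred.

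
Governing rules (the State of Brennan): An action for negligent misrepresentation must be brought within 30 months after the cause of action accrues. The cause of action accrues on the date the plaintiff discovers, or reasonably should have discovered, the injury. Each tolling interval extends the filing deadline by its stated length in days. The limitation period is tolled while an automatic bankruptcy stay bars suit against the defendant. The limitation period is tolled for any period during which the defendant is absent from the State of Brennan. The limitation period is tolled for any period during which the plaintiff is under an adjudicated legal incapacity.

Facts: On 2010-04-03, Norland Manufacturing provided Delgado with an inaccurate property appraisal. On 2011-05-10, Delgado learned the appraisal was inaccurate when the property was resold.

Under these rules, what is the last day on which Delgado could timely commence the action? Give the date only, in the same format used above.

2013-11-10

Under the discovery rule, the claim accrued on 2011-05-10, when Delgado discovered the injury — not on the 2010-04-03 date of the underlying act.
30 months from 2011-05-10 is 2013-11-10.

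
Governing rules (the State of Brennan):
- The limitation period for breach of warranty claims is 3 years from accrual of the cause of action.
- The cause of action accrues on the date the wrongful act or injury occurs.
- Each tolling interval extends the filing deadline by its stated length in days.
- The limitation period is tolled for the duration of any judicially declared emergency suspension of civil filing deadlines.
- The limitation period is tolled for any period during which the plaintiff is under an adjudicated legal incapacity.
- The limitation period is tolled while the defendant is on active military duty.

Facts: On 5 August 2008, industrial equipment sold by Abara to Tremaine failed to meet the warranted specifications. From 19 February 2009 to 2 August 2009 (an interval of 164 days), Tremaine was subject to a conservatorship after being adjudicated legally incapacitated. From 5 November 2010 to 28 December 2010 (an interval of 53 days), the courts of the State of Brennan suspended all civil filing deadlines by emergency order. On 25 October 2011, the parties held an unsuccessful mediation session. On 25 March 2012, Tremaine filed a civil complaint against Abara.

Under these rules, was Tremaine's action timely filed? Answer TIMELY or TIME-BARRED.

TIME-BARRED

The limitation period began to run on 5 August 2008.
Adding the 3 years base period to 5 August 2008 gives a deadline of 5 August 2011, before any tolling.
The plaintiff's legal incapacity from 19 February 2009 to 2 August 2009 tolled the period for 164 days, extending the deadline to 16 January 2012.
Because the emergency suspension of filing deadlines ran from 5 November 2010 to 28 December 2010, the deadline is extended by 53 days to 9 March 2012.
Nothing else in the chronology tolls or restarts the period.
The 25 March 2012 filing falls after the 9 March 2012 deadline; the claim is time-barred.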